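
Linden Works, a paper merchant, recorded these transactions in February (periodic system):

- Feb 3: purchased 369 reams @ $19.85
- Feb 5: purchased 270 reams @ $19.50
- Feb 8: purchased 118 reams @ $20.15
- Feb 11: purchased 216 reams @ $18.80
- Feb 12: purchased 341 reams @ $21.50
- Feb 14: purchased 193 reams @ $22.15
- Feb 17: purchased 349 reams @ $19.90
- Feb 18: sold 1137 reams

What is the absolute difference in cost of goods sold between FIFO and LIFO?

FIFO COGS: 369 @ $19.85 + 270 @ $19.50 + 118 @ $20.15 + 216 @ $18.80 + 164 @ $21.50 = $22,554.15
LIFO COGS: 349 @ $19.90 + 193 @ $22.15 + 341 @ $21.50 + 216 @ $18.80 + 38 @ $20.15 = $23,378.05
Difference = |$22,554.15 − $23,378.05| = $823.90

$823.90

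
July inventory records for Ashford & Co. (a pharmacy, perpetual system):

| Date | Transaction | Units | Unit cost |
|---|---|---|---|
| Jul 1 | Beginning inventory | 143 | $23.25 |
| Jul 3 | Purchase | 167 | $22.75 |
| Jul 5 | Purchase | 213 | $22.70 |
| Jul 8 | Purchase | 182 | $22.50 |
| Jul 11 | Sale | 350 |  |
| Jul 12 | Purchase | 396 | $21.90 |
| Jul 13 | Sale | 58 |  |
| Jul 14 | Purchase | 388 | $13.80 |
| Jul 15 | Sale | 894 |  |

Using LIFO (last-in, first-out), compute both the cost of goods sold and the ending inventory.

COGS = $25,755.15; ending inventory = $4,325.75

Jul 11, 350 sold [LIFO — newest first]: 182 @ $22.50 + 168 @ $22.70 = $7,908.60
Jul 13, 58 sold [LIFO — newest first]: 58 @ $21.90 = $1,270.20
Jul 15, 894 sold [LIFO — newest first]: 388 @ $13.80 + 338 @ $21.90 + 45 @ $22.70 + 123 @ $22.75 = $16,576.35
Total COGS = $7,908.60 + $1,270.20 + $16,576.35 = $25,755.15
Ending inventory: 143 @ $23.25 + 44 @ $22.75 = $4,325.75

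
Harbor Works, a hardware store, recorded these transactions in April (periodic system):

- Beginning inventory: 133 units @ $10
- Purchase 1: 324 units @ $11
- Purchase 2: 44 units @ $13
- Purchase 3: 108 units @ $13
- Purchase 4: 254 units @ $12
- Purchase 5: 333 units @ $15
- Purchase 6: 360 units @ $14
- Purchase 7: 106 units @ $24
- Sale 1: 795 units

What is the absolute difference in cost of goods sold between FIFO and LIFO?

$3,417

FIFO COGS: 133 @ $10 + 324 @ $11 + 44 @ $13 + 108 @ $13 + 186 @ $12 = $9,102
LIFO COGS: 106 @ $24 + 360 @ $14 + 329 @ $15 = $12,519
Difference = |$9,102 − $12,519| = $3,417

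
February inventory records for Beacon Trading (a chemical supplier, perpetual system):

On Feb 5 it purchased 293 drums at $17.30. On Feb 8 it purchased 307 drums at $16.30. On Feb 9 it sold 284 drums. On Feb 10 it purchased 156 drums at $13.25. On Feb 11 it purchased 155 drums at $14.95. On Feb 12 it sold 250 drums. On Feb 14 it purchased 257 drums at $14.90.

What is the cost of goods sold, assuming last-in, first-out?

COGS = $8,205.20

Feb 9, 284 sold [LIFO — newest first]: 284 @ $16.30 = $4,629.20
Feb 12, 250 sold [LIFO — newest first]: 155 @ $14.95 + 95 @ $13.25 = $3,576.00
Total COGS = $4,629.20 + $3,576.00 = $8,205.20
Ending inventory: 293 @ $17.30 + 23 @ $16.30 + 61 @ $13.25 + 257 @ $14.90 = $10,081.35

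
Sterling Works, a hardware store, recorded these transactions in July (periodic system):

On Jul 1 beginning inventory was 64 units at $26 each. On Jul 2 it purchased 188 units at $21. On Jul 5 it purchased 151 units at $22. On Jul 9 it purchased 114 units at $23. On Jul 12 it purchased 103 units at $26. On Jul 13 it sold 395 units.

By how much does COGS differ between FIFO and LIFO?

$431

FIFO COGS: 64 @ $26 + 188 @ $21 + 143 @ $22 = $8,758
LIFO COGS: 103 @ $26 + 114 @ $23 + 151 @ $22 + 27 @ $21 = $9,189
Difference = |$8,758 − $9,189| = $431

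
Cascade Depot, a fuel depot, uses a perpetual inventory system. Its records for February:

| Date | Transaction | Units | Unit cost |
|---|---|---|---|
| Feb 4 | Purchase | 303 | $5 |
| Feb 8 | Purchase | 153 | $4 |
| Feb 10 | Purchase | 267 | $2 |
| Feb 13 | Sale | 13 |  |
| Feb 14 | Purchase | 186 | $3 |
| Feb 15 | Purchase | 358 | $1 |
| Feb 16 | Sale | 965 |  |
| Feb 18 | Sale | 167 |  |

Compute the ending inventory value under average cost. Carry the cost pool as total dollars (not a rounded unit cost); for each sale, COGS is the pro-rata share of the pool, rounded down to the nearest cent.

After Feb 4: 303 on hand, pool $1,515.00 (≈ $5.0000 each)
After Feb 8: 456 on hand, pool $2,127.00 (≈ $4.6645 each)
After Feb 10: 723 on hand, pool $2,661.00 (≈ $3.6805 each)
Feb 13, sell 13: 13/723 × $2,661.00 → $47.84
After Feb 14: 896 on hand, pool $3,171.16 (≈ $3.5392 each)
After Feb 15: 1254 on hand, pool $3,529.16 (≈ $2.8143 each)
Feb 16, sell 965: 965/1254 × $3,529.16 → $2,715.82
Feb 18, sell 167: 167/289 × $813.34 → $469.99
Total COGS = $47.84 + $2,715.82 + $469.99 = $3,233.65
Ending inventory (cost pool remaining) = $343.35

Ending inventory = $343.35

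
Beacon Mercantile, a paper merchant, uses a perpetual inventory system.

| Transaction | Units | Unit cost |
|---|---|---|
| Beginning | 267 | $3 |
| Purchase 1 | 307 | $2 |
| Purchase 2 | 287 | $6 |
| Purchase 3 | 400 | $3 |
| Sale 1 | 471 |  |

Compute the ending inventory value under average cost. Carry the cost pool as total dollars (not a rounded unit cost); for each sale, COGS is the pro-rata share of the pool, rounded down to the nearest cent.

Ending inventory = $2,717.08

After Beginning: 267 on hand, pool $801.00 (≈ $3.0000 each)
After Purchase 1: 574 on hand, pool $1,415.00 (≈ $2.4652 each)
After Purchase 2: 861 on hand, pool $3,137.00 (≈ $3.6434 each)
After Purchase 3: 1261 on hand, pool $4,337.00 (≈ $3.4393 each)
Sale 1, sell 471: 471/1261 × $4,337.00 → $1,619.92
Ending inventory (cost pool remaining) = $2,717.08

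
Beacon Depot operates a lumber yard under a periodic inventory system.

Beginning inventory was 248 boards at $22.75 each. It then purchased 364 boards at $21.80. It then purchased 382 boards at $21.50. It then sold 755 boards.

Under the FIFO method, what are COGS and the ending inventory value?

Sale 1 (755) [FIFO — oldest first]: 248 @ $22.75 + 364 @ $21.80 + 143 @ $21.50 = $16,651.70
Ending inventory: 239 @ $21.50 = $5,138.50
Check: goods available $21,790.20 = COGS $16,651.70 + ending $5,138.50

COGS = $16,651.70; ending inventory = $5,138.50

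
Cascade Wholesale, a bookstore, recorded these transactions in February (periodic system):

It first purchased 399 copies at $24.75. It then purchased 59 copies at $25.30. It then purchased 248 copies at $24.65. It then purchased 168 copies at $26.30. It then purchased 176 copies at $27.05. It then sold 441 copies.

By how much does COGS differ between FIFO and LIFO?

FIFO COGS: 399 @ $24.75 + 42 @ $25.30 = $10,937.85
LIFO COGS: 176 @ $27.05 + 168 @ $26.30 + 97 @ $24.65 = $11,570.25
Difference = |$10,937.85 − $11,570.25| = $632.40

$632.40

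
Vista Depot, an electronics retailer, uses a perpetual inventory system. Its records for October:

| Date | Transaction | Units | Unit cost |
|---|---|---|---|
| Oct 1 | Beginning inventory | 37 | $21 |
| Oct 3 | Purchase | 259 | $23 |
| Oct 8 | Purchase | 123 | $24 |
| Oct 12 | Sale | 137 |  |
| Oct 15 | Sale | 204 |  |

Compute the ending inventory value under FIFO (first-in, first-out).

Oct 12, 137 sold [FIFO — oldest first]: 37 @ $21 + 100 @ $23 = $3,077
Oct 15, 204 sold [FIFO — oldest first]: 159 @ $23 + 45 @ $24 = $4,737
Total COGS = $3,077 + $4,737 = $7,814
Ending inventory: 78 @ $24 = $1,872
Check: goods available $9,686 = COGS $7,814 + ending $1,872

Ending inventory = $1,872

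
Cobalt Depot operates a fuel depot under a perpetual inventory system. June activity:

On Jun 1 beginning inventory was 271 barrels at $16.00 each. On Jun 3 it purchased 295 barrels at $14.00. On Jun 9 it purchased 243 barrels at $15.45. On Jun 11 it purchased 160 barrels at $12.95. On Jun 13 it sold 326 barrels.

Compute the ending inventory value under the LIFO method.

Ending inventory = $9,655.65

Jun 13, 326 sold [LIFO — newest first]: 160 @ $12.95 + 166 @ $15.45 = $4,636.70
Ending inventory: 271 @ $16.00 + 295 @ $14.00 + 77 @ $15.45 = $9,655.65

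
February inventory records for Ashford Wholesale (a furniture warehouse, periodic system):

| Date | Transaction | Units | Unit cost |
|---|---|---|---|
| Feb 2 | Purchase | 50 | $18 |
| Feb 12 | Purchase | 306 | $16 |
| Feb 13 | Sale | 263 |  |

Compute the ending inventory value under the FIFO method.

Ending inventory = $1,488

Feb 13, 263 sold [FIFO — oldest first]: 50 @ $18 + 213 @ $16 = $4,308
Ending inventory: 93 @ $16 = $1,488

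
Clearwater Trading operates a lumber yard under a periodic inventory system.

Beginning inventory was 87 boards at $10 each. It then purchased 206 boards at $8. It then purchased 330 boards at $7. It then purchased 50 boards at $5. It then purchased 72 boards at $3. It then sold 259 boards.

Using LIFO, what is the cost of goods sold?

COGS = $1,425

Sale 1 (259) [LIFO — newest first]: 72 @ $3 + 50 @ $5 + 137 @ $7 = $1,425
Ending inventory: 87 @ $10 + 206 @ $8 + 193 @ $7 = $3,869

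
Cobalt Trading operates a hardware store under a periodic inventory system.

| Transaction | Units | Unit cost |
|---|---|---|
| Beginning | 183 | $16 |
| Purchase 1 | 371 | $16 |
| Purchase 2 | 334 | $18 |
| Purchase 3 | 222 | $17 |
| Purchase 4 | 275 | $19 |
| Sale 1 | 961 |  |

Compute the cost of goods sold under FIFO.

Sale 1 (961) [FIFO — oldest first]: 183 @ $16 + 371 @ $16 + 334 @ $18 + 73 @ $17 = $16,117
Ending inventory: 149 @ $17 + 275 @ $19 = $7,758
Check: goods available $23,875 = COGS $16,117 + ending $7,758

COGS = $16,117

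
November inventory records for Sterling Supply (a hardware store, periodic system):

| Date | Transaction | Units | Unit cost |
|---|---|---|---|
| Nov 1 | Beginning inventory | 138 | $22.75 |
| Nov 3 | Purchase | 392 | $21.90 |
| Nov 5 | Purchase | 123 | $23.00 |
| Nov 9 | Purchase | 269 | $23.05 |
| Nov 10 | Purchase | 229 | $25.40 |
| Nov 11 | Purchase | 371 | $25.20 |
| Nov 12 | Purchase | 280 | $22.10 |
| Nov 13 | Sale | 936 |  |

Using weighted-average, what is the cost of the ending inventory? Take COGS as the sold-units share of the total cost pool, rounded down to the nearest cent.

Nov 13, sell 936: 936/1802 × $42,107.55 → $21,871.62
Ending inventory (cost pool remaining) = $20,235.93
Check: goods available $42,107.55 = COGS $21,871.62 + ending $20,235.93

Ending inventory = $20,235.93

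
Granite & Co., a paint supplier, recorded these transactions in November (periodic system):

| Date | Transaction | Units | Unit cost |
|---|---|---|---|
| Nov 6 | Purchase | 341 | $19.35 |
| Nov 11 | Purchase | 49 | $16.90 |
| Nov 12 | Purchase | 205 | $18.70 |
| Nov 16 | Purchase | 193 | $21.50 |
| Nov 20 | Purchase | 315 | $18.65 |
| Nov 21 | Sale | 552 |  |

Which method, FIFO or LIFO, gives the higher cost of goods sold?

LIFO

FIFO COGS: 341 @ $19.35 + 49 @ $16.90 + 162 @ $18.70 = $10,455.85
LIFO COGS: 315 @ $18.65 + 193 @ $21.50 + 44 @ $18.70 = $10,847.05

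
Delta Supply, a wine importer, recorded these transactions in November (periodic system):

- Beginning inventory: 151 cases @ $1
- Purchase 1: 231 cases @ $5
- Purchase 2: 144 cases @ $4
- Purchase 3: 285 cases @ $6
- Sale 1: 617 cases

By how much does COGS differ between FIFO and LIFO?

$798

FIFO COGS: 151 @ $1 + 231 @ $5 + 144 @ $4 + 91 @ $6 = $2,428
LIFO COGS: 285 @ $6 + 144 @ $4 + 188 @ $5 = $3,226
Difference = |$2,428 − $3,226| = $798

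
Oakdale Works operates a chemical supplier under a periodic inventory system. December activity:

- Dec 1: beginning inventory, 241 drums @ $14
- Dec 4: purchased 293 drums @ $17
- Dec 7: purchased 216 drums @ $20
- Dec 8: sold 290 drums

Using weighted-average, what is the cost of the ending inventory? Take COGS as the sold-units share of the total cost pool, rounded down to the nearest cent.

Dec 8, sell 290: 290/750 × $12,675.00 → $4,901.00
Ending inventory (cost pool remaining) = $7,774.00

Ending inventory = $7,774.00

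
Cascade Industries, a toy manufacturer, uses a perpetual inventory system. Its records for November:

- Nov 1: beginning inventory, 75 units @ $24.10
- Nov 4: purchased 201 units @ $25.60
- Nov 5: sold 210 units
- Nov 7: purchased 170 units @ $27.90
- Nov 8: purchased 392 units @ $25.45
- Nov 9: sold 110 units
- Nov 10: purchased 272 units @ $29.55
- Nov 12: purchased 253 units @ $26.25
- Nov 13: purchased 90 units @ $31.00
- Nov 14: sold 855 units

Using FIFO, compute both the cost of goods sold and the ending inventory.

COGS = $31,416.35; ending inventory = $7,725.00

Nov 5, 210 sold [FIFO — oldest first]: 75 @ $24.10 + 135 @ $25.60 = $5,263.50
Nov 9, 110 sold [FIFO — oldest first]: 66 @ $25.60 + 44 @ $27.90 = $2,917.20
Nov 14, 855 sold [FIFO — oldest first]: 126 @ $27.90 + 392 @ $25.45 + 272 @ $29.55 + 65 @ $26.25 = $23,235.65
Total COGS = $5,263.50 + $2,917.20 + $23,235.65 = $31,416.35
Ending inventory: 188 @ $26.25 + 90 @ $31.00 = $7,725.00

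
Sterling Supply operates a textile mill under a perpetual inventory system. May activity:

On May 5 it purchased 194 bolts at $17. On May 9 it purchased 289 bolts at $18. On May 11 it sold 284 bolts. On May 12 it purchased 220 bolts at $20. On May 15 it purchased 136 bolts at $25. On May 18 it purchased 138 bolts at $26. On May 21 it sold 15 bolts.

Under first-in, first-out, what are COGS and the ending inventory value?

COGS = $5,188; ending inventory = $14,700

May 11, 284 sold [FIFO — oldest first]: 194 @ $17 + 90 @ $18 = $4,918
May 21, 15 sold [FIFO — oldest first]: 15 @ $18 = $270
Total COGS = $4,918 + $270 = $5,188
Ending inventory: 184 @ $18 + 220 @ $20 + 136 @ $25 + 138 @ $26 = $14,700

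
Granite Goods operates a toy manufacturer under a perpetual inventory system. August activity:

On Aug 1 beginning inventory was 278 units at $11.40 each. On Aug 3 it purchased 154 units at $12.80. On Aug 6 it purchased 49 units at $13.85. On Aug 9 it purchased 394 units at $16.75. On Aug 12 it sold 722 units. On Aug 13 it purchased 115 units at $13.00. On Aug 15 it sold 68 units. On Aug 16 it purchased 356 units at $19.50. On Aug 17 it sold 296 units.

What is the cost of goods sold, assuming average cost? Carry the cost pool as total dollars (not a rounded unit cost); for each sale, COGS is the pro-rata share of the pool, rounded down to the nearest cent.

After Aug 1: 278 on hand, pool $3,169.20 (≈ $11.4000 each)
After Aug 3: 432 on hand, pool $5,140.40 (≈ $11.8991 each)
After Aug 6: 481 on hand, pool $5,819.05 (≈ $12.0978 each)
After Aug 9: 875 on hand, pool $12,418.55 (≈ $14.1926 each)
Aug 12, sell 722: 722/875 × $12,418.55 → $10,247.07
After Aug 13: 268 on hand, pool $3,666.48 (≈ $13.6809 each)
Aug 15, sell 68: 68/268 × $3,666.48 → $930.30
After Aug 16: 556 on hand, pool $9,678.18 (≈ $17.4068 each)
Aug 17, sell 296: 296/556 × $9,678.18 → $5,152.41
Total COGS = $10,247.07 + $930.30 + $5,152.41 = $16,329.78
Ending inventory (cost pool remaining) = $4,525.77
Check: goods available $20,855.55 = COGS $16,329.78 + ending $4,525.77

COGS = $16,329.78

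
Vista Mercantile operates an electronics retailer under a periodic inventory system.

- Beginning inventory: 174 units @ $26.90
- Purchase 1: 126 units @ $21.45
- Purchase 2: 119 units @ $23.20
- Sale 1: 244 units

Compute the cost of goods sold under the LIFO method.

Sale 1 (244) [LIFO — newest first]: 119 @ $23.20 + 125 @ $21.45 = $5,442.05
Ending inventory: 174 @ $26.90 + 1 @ $21.45 = $4,702.05

COGS = $5,442.05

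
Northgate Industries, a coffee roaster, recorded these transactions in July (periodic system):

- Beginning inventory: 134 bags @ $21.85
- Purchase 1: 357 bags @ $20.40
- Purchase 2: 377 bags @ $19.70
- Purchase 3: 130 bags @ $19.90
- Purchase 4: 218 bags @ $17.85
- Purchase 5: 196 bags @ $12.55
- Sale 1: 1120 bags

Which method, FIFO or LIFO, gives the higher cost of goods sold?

FIFO COGS: 134 @ $21.85 + 357 @ $20.40 + 377 @ $19.70 + 130 @ $19.90 + 122 @ $17.85 = $22,402.30
LIFO COGS: 196 @ $12.55 + 218 @ $17.85 + 130 @ $19.90 + 377 @ $19.70 + 199 @ $20.40 = $20,424.60

FIFO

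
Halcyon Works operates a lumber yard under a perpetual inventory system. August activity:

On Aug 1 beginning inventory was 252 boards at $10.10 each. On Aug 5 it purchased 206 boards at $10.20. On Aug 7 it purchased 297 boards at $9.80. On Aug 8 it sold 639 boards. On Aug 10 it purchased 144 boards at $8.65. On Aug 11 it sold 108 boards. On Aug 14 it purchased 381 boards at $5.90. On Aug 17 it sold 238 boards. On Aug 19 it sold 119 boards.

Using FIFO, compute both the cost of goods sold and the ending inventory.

Aug 8, 639 sold [FIFO — oldest first]: 252 @ $10.10 + 206 @ $10.20 + 181 @ $9.80 = $6,420.20
Aug 11, 108 sold [FIFO — oldest first]: 108 @ $9.80 = $1,058.40
Aug 17, 238 sold [FIFO — oldest first]: 8 @ $9.80 + 144 @ $8.65 + 86 @ $5.90 = $1,831.40
Aug 19, 119 sold [FIFO — oldest first]: 119 @ $5.90 = $702.10
Total COGS = $6,420.20 + $1,058.40 + $1,831.40 + $702.10 = $10,012.10
Ending inventory: 176 @ $5.90 = $1,038.40
Check: goods available $11,050.50 = COGS $10,012.10 + ending $1,038.40

COGS = $10,012.10; ending inventory = $1,038.40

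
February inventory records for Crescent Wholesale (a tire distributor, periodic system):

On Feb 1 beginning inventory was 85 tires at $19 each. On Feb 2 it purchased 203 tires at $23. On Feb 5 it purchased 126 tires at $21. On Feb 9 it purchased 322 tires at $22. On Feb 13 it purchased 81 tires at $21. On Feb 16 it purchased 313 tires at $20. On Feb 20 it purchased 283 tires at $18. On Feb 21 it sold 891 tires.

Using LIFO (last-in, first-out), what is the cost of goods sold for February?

COGS = $17,763

Feb 21, 891 sold [LIFO — newest first]: 283 @ $18 + 313 @ $20 + 81 @ $21 + 214 @ $22 = $17,763
Ending inventory: 85 @ $19 + 203 @ $23 + 126 @ $21 + 108 @ $22 = $11,306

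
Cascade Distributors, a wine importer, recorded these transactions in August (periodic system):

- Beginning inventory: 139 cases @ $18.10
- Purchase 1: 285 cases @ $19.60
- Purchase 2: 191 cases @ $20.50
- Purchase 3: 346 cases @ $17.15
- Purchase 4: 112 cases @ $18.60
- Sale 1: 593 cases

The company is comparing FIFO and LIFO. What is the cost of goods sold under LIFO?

FIFO COGS: 139 @ $18.10 + 285 @ $19.60 + 169 @ $20.50 = $11,566.40
LIFO COGS: 112 @ $18.60 + 346 @ $17.15 + 135 @ $20.50 = $10,784.60

COGS = $10,784.60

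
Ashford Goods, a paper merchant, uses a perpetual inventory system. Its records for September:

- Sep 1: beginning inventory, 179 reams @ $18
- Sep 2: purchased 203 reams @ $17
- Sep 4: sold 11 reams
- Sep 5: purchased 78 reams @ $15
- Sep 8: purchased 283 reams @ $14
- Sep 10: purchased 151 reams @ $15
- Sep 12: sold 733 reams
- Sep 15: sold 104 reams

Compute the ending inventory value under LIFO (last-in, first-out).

Ending inventory = $828

Sep 4, 11 sold [LIFO — newest first]: 11 @ $17 = $187
Sep 12, 733 sold [LIFO — newest first]: 151 @ $15 + 283 @ $14 + 78 @ $15 + 192 @ $17 + 29 @ $18 = $11,183
Sep 15, 104 sold [LIFO — newest first]: 104 @ $18 = $1,872
Total COGS = $187 + $11,183 + $1,872 = $13,242
Ending inventory: 46 @ $18 = $828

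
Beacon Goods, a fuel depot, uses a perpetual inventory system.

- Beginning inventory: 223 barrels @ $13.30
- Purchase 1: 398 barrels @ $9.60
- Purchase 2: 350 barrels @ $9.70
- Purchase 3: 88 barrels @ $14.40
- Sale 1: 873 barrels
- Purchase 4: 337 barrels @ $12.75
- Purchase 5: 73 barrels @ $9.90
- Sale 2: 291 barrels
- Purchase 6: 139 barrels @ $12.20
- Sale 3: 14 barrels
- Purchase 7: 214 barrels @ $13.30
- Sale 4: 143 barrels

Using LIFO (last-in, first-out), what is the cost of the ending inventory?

Sale 1 (873) [LIFO — newest first]: 88 @ $14.40 + 350 @ $9.70 + 398 @ $9.60 + 37 @ $13.30 = $8,975.10
Sale 2 (291) [LIFO — newest first]: 73 @ $9.90 + 218 @ $12.75 = $3,502.20
Sale 3 (14) [LIFO — newest first]: 14 @ $12.20 = $170.80
Sale 4 (143) [LIFO — newest first]: 143 @ $13.30 = $1,901.90
Total COGS = $8,975.10 + $3,502.20 + $170.80 + $1,901.90 = $14,550.00
Ending inventory: 186 @ $13.30 + 119 @ $12.75 + 125 @ $12.20 + 71 @ $13.30 = $6,460.35

Ending inventory = $6,460.35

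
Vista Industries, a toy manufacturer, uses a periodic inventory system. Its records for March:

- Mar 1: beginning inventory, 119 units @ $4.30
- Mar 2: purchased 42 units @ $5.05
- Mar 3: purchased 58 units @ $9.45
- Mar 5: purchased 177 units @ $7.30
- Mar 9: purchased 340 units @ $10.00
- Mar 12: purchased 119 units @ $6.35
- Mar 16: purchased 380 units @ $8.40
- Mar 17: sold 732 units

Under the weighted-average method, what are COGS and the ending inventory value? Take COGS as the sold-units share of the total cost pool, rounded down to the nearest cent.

Mar 17, sell 732: 732/1235 × $9,911.65 → $5,874.75
Ending inventory (cost pool remaining) = $4,036.90

COGS = $5,874.75; ending inventory = $4,036.90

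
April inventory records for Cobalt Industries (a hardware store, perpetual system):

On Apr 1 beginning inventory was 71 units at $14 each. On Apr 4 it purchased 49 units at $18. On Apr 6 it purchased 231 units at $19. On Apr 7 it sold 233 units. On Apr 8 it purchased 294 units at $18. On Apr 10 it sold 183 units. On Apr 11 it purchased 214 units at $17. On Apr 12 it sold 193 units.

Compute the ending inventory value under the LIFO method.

Apr 7, 233 sold [LIFO — newest first]: 231 @ $19 + 2 @ $18 = $4,425
Apr 10, 183 sold [LIFO — newest first]: 183 @ $18 = $3,294
Apr 12, 193 sold [LIFO — newest first]: 193 @ $17 = $3,281
Total COGS = $4,425 + $3,294 + $3,281 = $11,000
Ending inventory: 71 @ $14 + 47 @ $18 + 111 @ $18 + 21 @ $17 = $4,195

Ending inventory = $4,195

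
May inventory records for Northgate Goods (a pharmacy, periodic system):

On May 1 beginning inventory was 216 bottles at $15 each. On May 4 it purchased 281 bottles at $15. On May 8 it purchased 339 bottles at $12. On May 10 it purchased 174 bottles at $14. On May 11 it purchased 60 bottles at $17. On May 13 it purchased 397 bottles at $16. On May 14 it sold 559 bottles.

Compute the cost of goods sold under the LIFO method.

COGS = $8,800

May 14, 559 sold [LIFO — newest first]: 397 @ $16 + 60 @ $17 + 102 @ $14 = $8,800
Ending inventory: 216 @ $15 + 281 @ $15 + 339 @ $12 + 72 @ $14 = $12,531
Check: goods available $21,331 = COGS $8,800 + ending $12,531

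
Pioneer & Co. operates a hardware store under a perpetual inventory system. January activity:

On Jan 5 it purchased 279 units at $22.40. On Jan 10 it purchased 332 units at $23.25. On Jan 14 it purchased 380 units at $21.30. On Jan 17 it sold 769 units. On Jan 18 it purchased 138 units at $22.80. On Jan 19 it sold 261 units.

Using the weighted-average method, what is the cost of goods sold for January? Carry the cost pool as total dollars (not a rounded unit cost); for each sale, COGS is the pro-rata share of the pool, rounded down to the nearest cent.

COGS = $22,984.58

After Jan 5: 279 on hand, pool $6,249.60 (≈ $22.4000 each)
After Jan 10: 611 on hand, pool $13,968.60 (≈ $22.8619 each)
After Jan 14: 991 on hand, pool $22,062.60 (≈ $22.2630 each)
Jan 17, sell 769: 769/991 × $22,062.60 → $17,120.22
After Jan 18: 360 on hand, pool $8,088.78 (≈ $22.4688 each)
Jan 19, sell 261: 261/360 × $8,088.78 → $5,864.36
Total COGS = $17,120.22 + $5,864.36 = $22,984.58
Ending inventory (cost pool remaining) = $2,224.42
Check: goods available $25,209.00 = COGS $22,984.58 + ending $2,224.42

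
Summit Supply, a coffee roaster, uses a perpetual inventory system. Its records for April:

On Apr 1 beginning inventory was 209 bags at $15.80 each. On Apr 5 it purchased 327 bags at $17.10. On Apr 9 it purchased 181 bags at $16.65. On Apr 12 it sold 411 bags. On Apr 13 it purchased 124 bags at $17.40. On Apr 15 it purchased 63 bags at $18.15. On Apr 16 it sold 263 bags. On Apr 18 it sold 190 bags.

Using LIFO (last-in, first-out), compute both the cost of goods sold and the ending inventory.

Apr 12, 411 sold [LIFO — newest first]: 181 @ $16.65 + 230 @ $17.10 = $6,946.65
Apr 16, 263 sold [LIFO — newest first]: 63 @ $18.15 + 124 @ $17.40 + 76 @ $17.10 = $4,600.65
Apr 18, 190 sold [LIFO — newest first]: 21 @ $17.10 + 169 @ $15.80 = $3,029.30
Total COGS = $6,946.65 + $4,600.65 + $3,029.30 = $14,576.60
Ending inventory: 40 @ $15.80 = $632.00
Check: goods available $15,208.60 = COGS $14,576.60 + ending $632.00

COGS = $14,576.60; ending inventory = $632.00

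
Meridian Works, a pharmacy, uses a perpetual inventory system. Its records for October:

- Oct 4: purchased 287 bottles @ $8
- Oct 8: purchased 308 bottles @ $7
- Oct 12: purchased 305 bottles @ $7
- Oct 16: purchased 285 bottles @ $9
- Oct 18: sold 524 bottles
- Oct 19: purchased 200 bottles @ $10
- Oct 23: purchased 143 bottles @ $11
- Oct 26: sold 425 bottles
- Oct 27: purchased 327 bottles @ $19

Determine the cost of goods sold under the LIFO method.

Oct 18, 524 sold [LIFO — newest first]: 285 @ $9 + 239 @ $7 = $4,238
Oct 26, 425 sold [LIFO — newest first]: 143 @ $11 + 200 @ $10 + 66 @ $7 + 16 @ $7 = $4,147
Total COGS = $4,238 + $4,147 = $8,385
Ending inventory: 287 @ $8 + 292 @ $7 + 327 @ $19 = $10,553
Check: goods available $18,938 = COGS $8,385 + ending $10,553

COGS = $8,385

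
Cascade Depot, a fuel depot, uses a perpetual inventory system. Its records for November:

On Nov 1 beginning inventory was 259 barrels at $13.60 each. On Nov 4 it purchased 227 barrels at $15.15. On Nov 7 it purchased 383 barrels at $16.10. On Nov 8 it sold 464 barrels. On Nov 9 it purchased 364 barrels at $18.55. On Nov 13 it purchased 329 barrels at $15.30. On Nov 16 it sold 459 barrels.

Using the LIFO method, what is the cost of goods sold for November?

COGS = $14,838.65

Nov 8, 464 sold [LIFO — newest first]: 383 @ $16.10 + 81 @ $15.15 = $7,393.45
Nov 16, 459 sold [LIFO — newest first]: 329 @ $15.30 + 130 @ $18.55 = $7,445.20
Total COGS = $7,393.45 + $7,445.20 = $14,838.65
Ending inventory: 259 @ $13.60 + 146 @ $15.15 + 234 @ $18.55 = $10,075.00
Check: goods available $24,913.65 = COGS $14,838.65 + ending $10,075.00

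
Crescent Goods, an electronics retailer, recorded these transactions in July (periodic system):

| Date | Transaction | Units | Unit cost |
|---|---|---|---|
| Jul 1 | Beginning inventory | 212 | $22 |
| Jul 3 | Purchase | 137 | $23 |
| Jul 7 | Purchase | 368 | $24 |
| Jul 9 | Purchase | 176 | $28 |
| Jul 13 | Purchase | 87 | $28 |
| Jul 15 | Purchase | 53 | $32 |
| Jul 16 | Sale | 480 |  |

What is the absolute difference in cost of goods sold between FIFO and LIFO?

FIFO COGS: 212 @ $22 + 137 @ $23 + 131 @ $24 = $10,959
LIFO COGS: 53 @ $32 + 87 @ $28 + 176 @ $28 + 164 @ $24 = $12,996
Difference = |$10,959 − $12,996| = $2,037

$2,037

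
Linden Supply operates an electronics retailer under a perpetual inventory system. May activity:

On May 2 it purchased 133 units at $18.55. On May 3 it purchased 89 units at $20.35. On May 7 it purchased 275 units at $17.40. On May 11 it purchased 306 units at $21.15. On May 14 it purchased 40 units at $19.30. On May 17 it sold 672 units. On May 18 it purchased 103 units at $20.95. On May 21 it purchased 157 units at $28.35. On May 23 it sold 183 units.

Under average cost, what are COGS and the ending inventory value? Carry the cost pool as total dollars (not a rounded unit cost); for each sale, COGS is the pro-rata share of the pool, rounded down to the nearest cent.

COGS = $17,209.88; ending inventory = $5,706.12

After May 2: 133 on hand, pool $2,467.15 (≈ $18.5500 each)
After May 3: 222 on hand, pool $4,278.30 (≈ $19.2716 each)
After May 7: 497 on hand, pool $9,063.30 (≈ $18.2360 each)
After May 11: 803 on hand, pool $15,535.20 (≈ $19.3465 each)
After May 14: 843 on hand, pool $16,307.20 (≈ $19.3442 each)
May 17, sell 672: 672/843 × $16,307.20 → $12,999.33
After May 18: 274 on hand, pool $5,465.72 (≈ $19.9479 each)
After May 21: 431 on hand, pool $9,916.67 (≈ $23.0085 each)
May 23, sell 183: 183/431 × $9,916.67 → $4,210.55
Total COGS = $12,999.33 + $4,210.55 = $17,209.88
Ending inventory (cost pool remaining) = $5,706.12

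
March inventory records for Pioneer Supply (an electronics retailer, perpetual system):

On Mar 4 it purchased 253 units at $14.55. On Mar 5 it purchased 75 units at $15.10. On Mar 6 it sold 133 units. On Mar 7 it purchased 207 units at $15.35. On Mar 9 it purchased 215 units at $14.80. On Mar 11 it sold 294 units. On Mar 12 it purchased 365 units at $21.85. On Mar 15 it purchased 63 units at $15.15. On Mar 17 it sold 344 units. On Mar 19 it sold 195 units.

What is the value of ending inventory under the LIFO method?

Mar 6, 133 sold [LIFO — newest first]: 75 @ $15.10 + 58 @ $14.55 = $1,976.40
Mar 11, 294 sold [LIFO — newest first]: 215 @ $14.80 + 79 @ $15.35 = $4,394.65
Mar 17, 344 sold [LIFO — newest first]: 63 @ $15.15 + 281 @ $21.85 = $7,094.30
Mar 19, 195 sold [LIFO — newest first]: 84 @ $21.85 + 111 @ $15.35 = $3,539.25
Total COGS = $1,976.40 + $4,394.65 + $7,094.30 + $3,539.25 = $17,004.60
Ending inventory: 195 @ $14.55 + 17 @ $15.35 = $3,098.20

Ending inventory = $3,098.20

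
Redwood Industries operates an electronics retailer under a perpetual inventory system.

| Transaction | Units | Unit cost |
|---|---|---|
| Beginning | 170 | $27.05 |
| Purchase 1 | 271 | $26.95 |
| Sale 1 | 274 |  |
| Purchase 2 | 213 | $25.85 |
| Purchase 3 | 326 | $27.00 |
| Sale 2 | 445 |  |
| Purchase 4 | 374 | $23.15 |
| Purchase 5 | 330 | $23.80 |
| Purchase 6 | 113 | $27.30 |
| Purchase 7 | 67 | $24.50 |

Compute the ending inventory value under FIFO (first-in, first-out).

Ending inventory = $28,285.50

Sale 1 (274) [FIFO — oldest first]: 170 @ $27.05 + 104 @ $26.95 = $7,401.30
Sale 2 (445) [FIFO — oldest first]: 167 @ $26.95 + 213 @ $25.85 + 65 @ $27.00 = $11,761.70
Total COGS = $7,401.30 + $11,761.70 = $19,163.00
Ending inventory: 261 @ $27.00 + 374 @ $23.15 + 330 @ $23.80 + 113 @ $27.30 + 67 @ $24.50 = $28,285.50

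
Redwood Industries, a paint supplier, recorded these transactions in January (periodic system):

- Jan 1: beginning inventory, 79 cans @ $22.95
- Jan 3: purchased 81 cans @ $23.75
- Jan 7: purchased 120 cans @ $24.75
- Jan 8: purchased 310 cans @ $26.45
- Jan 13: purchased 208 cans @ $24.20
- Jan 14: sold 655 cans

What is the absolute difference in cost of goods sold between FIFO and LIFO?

$127.55

FIFO COGS: 79 @ $22.95 + 81 @ $23.75 + 120 @ $24.75 + 310 @ $26.45 + 65 @ $24.20 = $16,479.30
LIFO COGS: 208 @ $24.20 + 310 @ $26.45 + 120 @ $24.75 + 17 @ $23.75 = $16,606.85
Difference = |$16,479.30 − $16,606.85| = $127.55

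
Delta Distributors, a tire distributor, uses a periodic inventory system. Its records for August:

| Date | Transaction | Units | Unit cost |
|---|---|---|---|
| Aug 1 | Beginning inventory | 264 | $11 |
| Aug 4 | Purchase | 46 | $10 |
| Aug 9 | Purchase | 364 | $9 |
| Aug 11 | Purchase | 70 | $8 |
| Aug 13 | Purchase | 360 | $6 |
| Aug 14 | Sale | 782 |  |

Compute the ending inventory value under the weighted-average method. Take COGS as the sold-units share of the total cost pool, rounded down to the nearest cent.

Aug 14, sell 782: 782/1104 × $9,360.00 → $6,630.00
Ending inventory (cost pool remaining) = $2,730.00

Ending inventory = $2,730.00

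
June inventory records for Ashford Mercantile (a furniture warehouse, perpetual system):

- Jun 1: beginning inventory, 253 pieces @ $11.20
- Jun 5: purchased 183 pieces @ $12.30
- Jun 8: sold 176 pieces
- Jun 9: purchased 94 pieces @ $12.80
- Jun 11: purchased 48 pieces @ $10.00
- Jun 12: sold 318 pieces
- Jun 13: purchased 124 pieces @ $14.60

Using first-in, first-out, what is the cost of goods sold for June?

COGS = $5,826.90

Jun 8, 176 sold [FIFO — oldest first]: 176 @ $11.20 = $1,971.20
Jun 12, 318 sold [FIFO — oldest first]: 77 @ $11.20 + 183 @ $12.30 + 58 @ $12.80 = $3,855.70
Total COGS = $1,971.20 + $3,855.70 = $5,826.90
Ending inventory: 36 @ $12.80 + 48 @ $10.00 + 124 @ $14.60 = $2,751.20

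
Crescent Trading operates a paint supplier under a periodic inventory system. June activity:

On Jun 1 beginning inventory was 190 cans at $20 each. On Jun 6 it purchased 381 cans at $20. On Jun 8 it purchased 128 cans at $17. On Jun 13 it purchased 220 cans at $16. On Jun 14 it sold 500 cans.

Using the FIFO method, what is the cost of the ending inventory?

Ending inventory = $7,116

Jun 14, 500 sold [FIFO — oldest first]: 190 @ $20 + 310 @ $20 = $10,000
Ending inventory: 71 @ $20 + 128 @ $17 + 220 @ $16 = $7,116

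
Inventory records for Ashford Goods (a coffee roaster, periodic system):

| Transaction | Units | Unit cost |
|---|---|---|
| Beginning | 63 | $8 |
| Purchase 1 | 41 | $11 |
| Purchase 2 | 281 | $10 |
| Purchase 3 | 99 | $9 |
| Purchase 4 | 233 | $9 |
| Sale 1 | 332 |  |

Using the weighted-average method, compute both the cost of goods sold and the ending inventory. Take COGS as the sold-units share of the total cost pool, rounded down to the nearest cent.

COGS = $3,126.91; ending inventory = $3,626.09

Sale 1, sell 332: 332/717 × $6,753.00 → $3,126.91
Ending inventory (cost pool remaining) = $3,626.09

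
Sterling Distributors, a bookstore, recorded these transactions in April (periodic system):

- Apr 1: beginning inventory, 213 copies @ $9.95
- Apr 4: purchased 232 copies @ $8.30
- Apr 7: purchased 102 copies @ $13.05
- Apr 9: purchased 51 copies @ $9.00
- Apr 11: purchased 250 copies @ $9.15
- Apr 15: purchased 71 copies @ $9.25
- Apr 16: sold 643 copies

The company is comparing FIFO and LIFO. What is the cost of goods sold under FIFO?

COGS = $6,246.80

FIFO COGS: 213 @ $9.95 + 232 @ $8.30 + 102 @ $13.05 + 51 @ $9.00 + 45 @ $9.15 = $6,246.80
LIFO COGS: 71 @ $9.25 + 250 @ $9.15 + 51 @ $9.00 + 102 @ $13.05 + 169 @ $8.30 = $6,137.05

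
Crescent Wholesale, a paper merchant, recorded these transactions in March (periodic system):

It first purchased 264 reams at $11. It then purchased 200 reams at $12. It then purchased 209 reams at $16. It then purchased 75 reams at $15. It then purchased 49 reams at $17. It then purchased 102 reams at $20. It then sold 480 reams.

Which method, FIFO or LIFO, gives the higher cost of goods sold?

LIFO

FIFO COGS: 264 @ $11 + 200 @ $12 + 16 @ $16 = $5,560
LIFO COGS: 102 @ $20 + 49 @ $17 + 75 @ $15 + 209 @ $16 + 45 @ $12 = $7,882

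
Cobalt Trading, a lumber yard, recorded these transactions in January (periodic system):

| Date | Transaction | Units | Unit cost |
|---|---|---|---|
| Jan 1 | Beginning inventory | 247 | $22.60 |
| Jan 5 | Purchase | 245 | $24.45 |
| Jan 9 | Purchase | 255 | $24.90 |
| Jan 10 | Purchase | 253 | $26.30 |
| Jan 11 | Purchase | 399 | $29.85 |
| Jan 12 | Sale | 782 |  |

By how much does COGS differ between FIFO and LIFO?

FIFO COGS: 247 @ $22.60 + 245 @ $24.45 + 255 @ $24.90 + 35 @ $26.30 = $18,842.45
LIFO COGS: 399 @ $29.85 + 253 @ $26.30 + 130 @ $24.90 = $21,801.05
Difference = |$18,842.45 − $21,801.05| = $2,958.60

$2,958.60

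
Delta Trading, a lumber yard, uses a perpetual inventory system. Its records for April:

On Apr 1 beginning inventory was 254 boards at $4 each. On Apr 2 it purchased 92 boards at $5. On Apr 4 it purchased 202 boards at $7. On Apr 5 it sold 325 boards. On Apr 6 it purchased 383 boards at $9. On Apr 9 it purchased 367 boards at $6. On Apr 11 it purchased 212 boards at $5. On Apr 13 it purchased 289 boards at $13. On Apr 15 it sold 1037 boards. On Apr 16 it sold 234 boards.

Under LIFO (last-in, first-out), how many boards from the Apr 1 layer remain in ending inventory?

Apr 5, 325 sold [LIFO — newest first]: 202 @ $7 + 92 @ $5 + 31 @ $4 = $1,998
Apr 15, 1037 sold [LIFO — newest first]: 289 @ $13 + 212 @ $5 + 367 @ $6 + 169 @ $9 = $8,540
Apr 16, 234 sold [LIFO — newest first]: 214 @ $9 + 20 @ $4 = $2,006
Total COGS = $1,998 + $8,540 + $2,006 = $12,544
Ending inventory: 203 @ $4 = $812
Check: goods available $13,356 = COGS $12,544 + ending $812

203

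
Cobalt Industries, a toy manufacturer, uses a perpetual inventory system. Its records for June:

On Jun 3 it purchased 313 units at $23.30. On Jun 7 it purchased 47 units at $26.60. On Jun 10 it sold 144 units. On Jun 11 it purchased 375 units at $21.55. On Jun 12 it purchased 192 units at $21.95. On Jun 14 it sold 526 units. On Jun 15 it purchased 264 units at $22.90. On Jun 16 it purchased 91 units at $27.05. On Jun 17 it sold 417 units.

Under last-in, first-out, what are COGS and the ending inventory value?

Jun 10, 144 sold [LIFO — newest first]: 47 @ $26.60 + 97 @ $23.30 = $3,510.30
Jun 14, 526 sold [LIFO — newest first]: 192 @ $21.95 + 334 @ $21.55 = $11,412.10
Jun 17, 417 sold [LIFO — newest first]: 91 @ $27.05 + 264 @ $22.90 + 41 @ $21.55 + 21 @ $23.30 = $9,880.00
Total COGS = $3,510.30 + $11,412.10 + $9,880.00 = $24,802.40
Ending inventory: 195 @ $23.30 = $4,543.50

COGS = $24,802.40; ending inventory = $4,543.50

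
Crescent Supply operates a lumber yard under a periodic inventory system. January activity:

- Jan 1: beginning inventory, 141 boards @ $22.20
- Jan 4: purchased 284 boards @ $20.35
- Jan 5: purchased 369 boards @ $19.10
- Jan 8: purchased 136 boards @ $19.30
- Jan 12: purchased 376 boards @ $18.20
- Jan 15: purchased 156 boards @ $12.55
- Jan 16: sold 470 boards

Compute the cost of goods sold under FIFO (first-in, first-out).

COGS = $9,769.10

Jan 16, 470 sold [FIFO — oldest first]: 141 @ $22.20 + 284 @ $20.35 + 45 @ $19.10 = $9,769.10
Ending inventory: 324 @ $19.10 + 136 @ $19.30 + 376 @ $18.20 + 156 @ $12.55 = $17,614.20
Check: goods available $27,383.30 = COGS $9,769.10 + ending $17,614.20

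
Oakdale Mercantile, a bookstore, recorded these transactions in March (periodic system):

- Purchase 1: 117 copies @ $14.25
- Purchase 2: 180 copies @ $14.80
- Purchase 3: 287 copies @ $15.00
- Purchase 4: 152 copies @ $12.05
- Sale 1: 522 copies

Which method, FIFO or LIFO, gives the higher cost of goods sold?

FIFO COGS: 117 @ $14.25 + 180 @ $14.80 + 225 @ $15.00 = $7,706.25
LIFO COGS: 152 @ $12.05 + 287 @ $15.00 + 83 @ $14.80 = $7,365.00

FIFO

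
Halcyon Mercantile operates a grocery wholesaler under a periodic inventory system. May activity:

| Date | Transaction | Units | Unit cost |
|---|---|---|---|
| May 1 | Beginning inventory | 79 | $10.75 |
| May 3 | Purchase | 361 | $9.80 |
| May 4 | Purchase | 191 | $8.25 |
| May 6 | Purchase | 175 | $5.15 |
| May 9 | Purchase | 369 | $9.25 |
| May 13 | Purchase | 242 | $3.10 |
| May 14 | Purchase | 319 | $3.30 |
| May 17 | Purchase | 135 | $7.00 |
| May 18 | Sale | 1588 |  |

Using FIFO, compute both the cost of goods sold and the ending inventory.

May 18, 1588 sold [FIFO — oldest first]: 79 @ $10.75 + 361 @ $9.80 + 191 @ $8.25 + 175 @ $5.15 + 369 @ $9.25 + 242 @ $3.10 + 171 @ $3.30 = $11,591.80
Ending inventory: 148 @ $3.30 + 135 @ $7.00 = $1,433.40
Check: goods available $13,025.20 = COGS $11,591.80 + ending $1,433.40

COGS = $11,591.80; ending inventory = $1,433.40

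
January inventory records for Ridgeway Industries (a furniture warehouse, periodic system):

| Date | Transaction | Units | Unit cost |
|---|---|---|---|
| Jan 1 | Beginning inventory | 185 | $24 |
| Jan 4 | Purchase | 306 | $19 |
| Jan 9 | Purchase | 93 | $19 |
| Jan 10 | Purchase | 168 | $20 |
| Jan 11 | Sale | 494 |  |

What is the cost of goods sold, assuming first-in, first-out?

Jan 11, 494 sold [FIFO — oldest first]: 185 @ $24 + 306 @ $19 + 3 @ $19 = $10,311
Ending inventory: 90 @ $19 + 168 @ $20 = $5,070

COGS = $10,311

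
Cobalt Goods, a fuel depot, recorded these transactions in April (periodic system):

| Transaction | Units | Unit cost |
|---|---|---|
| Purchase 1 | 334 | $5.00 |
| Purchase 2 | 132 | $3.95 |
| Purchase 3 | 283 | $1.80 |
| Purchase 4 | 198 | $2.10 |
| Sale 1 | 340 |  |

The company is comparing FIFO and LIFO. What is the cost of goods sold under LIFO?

COGS = $671.40

FIFO COGS: 334 @ $5.00 + 6 @ $3.95 = $1,693.70
LIFO COGS: 198 @ $2.10 + 142 @ $1.80 = $671.40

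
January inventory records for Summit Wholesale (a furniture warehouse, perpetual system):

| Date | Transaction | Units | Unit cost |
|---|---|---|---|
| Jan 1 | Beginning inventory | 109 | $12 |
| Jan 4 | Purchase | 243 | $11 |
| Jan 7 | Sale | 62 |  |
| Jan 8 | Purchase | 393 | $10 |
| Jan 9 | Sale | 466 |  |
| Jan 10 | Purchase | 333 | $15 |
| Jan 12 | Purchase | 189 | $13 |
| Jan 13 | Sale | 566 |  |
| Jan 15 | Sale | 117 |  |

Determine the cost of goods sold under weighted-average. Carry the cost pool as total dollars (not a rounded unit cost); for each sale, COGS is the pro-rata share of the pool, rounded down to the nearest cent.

After Jan 1: 109 on hand, pool $1,308.00 (≈ $12.0000 each)
After Jan 4: 352 on hand, pool $3,981.00 (≈ $11.3097 each)
Jan 7, sell 62: 62/352 × $3,981.00 → $701.19
After Jan 8: 683 on hand, pool $7,209.81 (≈ $10.5561 each)
Jan 9, sell 466: 466/683 × $7,209.81 → $4,919.13
After Jan 10: 550 on hand, pool $7,285.68 (≈ $13.2467 each)
After Jan 12: 739 on hand, pool $9,742.68 (≈ $13.1836 each)
Jan 13, sell 566: 566/739 × $9,742.68 → $7,461.91
Jan 15, sell 117: 117/173 × $2,280.77 → $1,542.48
Total COGS = $701.19 + $4,919.13 + $7,461.91 + $1,542.48 = $14,624.71
Ending inventory (cost pool remaining) = $738.29

COGS = $14,624.71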